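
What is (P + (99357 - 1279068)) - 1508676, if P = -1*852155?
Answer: -3540542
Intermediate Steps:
P = -852155
(P + (99357 - 1279068)) - 1508676 = (-852155 + (99357 - 1279068)) - 1508676 = (-852155 - 1179711) - 1508676 = -2031866 - 1508676 = -3540542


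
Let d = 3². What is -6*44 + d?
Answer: -255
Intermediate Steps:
d = 9
-6*44 + d = -6*44 + 9 = -264 + 9 = -255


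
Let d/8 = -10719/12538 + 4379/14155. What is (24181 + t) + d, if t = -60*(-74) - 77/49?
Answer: 17774643806316/621163865 ≈ 28615.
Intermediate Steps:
d = -387294172/88737695 (d = 8*(-10719/12538 + 4379/14155) = 8*(-96823543/177475390) = -387294172/88737695 ≈ -4.3645)
t = 31069/7 (t = 4440 - 77*1/49 = 4440 - 11/7 = 31069/7 ≈ 4438.4)
(24181 + t) + d = (24181 + 31069/7) - 387294172/88737695 = 200336/7 - 387294172/88737695 = 17774643806316/621163865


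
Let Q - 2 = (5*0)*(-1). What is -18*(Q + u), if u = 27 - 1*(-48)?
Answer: -1386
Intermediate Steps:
Q = 2 (Q = 2 + (5*0)*(-1) = 2 + 0*(-1) = 2 + 0 = 2)
u = 75 (u = 27 + 48 = 75)
-18*(Q + u) = -18*(2 + 75) = -18*77 = -1386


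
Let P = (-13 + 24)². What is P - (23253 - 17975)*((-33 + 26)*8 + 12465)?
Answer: -65494581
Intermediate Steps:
P = 121 (P = 11² = 121)
P - (23253 - 17975)*((-33 + 26)*8 + 12465) = 121 - (23253 - 17975)*((-33 + 26)*8 + 12465) = 121 - 5278*(-7*8 + 12465) = 121 - 5278*(-56 + 12465) = 121 - 5278*12409 = 121 - 1*65494702 = 121 - 65494702 = -65494581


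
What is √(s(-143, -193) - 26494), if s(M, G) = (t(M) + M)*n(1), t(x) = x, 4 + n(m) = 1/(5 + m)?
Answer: I*√228579/3 ≈ 159.37*I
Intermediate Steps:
n(m) = -4 + 1/(5 + m)
s(M, G) = -23*M/3 (s(M, G) = (M + M)*((-19 - 4*1)/(5 + 1)) = (2*M)*((-19 - 4)/6) = (2*M)*((⅙)*(-23)) = (2*M)*(-23/6) = -23*M/3)
√(s(-143, -193) - 26494) = √(-23/3*(-143) - 26494) = √(3289/3 - 26494) = √(-76193/3) = I*√228579/3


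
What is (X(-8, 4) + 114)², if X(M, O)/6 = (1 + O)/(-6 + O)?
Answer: 9801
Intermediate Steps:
X(M, O) = 6*(1 + O)/(-6 + O) (X(M, O) = 6*((1 + O)/(-6 + O)) = 6*(1 + O)/(-6 + O))
(X(-8, 4) + 114)² = (6*(1 + 4)/(-6 + 4) + 114)² = (6*5/(-2) + 114)² = (6*(-½)*5 + 114)² = (-15 + 114)² = 99² = 9801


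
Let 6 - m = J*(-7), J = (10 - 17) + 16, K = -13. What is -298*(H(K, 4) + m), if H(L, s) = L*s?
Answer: -5066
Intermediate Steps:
J = 9 (J = -7 + 16 = 9)
m = 69 (m = 6 - 9*(-7) = 6 - 1*(-63) = 6 + 63 = 69)
-298*(H(K, 4) + m) = -298*(-13*4 + 69) = -298*(-52 + 69) = -298*17 = -5066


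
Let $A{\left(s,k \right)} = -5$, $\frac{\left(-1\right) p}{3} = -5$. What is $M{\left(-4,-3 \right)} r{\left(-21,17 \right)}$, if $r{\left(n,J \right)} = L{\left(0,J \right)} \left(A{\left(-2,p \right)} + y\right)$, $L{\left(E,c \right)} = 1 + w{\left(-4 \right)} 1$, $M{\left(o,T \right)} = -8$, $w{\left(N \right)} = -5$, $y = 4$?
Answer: $-32$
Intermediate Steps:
$p = 15$ ($p = \left(-3\right) \left(-5\right) = 15$)
$L{\left(E,c \right)} = -4$ ($L{\left(E,c \right)} = 1 - 5 = -4$)
$r{\left(n,J \right)} = 4$ ($r{\left(n,J \right)} = - 4 \left(-5 + 4\right) = \left(-4\right) \left(-1\right) = 4$)
$M{\left(-4,-3 \right)} r{\left(-21,17 \right)} = \left(-8\right) 4 = -32$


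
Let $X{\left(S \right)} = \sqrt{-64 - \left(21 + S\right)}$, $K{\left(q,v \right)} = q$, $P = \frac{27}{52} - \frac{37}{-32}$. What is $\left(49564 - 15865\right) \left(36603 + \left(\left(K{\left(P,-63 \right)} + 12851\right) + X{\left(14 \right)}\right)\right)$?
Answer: $\frac{693308432139}{416} + 101097 i \sqrt{11} \approx 1.6666 \cdot 10^{9} + 3.353 \cdot 10^{5} i$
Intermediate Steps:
$P = \frac{697}{416}$ ($P = 27 \cdot \frac{1}{52} - - \frac{37}{32} = \frac{27}{52} + \frac{37}{32} = \frac{697}{416} \approx 1.6755$)
$X{\left(S \right)} = \sqrt{-85 - S}$
$\left(49564 - 15865\right) \left(36603 + \left(\left(K{\left(P,-63 \right)} + 12851\right) + X{\left(14 \right)}\right)\right) = \left(49564 - 15865\right) \left(36603 + \left(\left(\frac{697}{416} + 12851\right) + \sqrt{-85 - 14}\right)\right) = 33699 \left(36603 + \left(\frac{5346713}{416} + \sqrt{-85 - 14}\right)\right) = 33699 \left(36603 + \left(\frac{5346713}{416} + \sqrt{-99}\right)\right) = 33699 \left(36603 + \left(\frac{5346713}{416} + 3 i \sqrt{11}\right)\right) = 33699 \left(\frac{20573561}{416} + 3 i \sqrt{11}\right) = \frac{693308432139}{416} + 101097 i \sqrt{11}$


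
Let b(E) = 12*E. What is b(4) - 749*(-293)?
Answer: 219505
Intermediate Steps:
b(4) - 749*(-293) = 12*4 - 749*(-293) = 48 + 219457 = 219505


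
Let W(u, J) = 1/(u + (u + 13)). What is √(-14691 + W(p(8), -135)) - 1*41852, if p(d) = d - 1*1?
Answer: -41852 + 4*I*√74373/9 ≈ -41852.0 + 121.21*I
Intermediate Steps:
p(d) = -1 + d (p(d) = d - 1 = -1 + d)
W(u, J) = 1/(13 + 2*u) (W(u, J) = 1/(u + (13 + u)) = 1/(13 + 2*u))
√(-14691 + W(p(8), -135)) - 1*41852 = √(-14691 + 1/(13 + 2*(-1 + 8))) - 1*41852 = √(-14691 + 1/(13 + 2*7)) - 41852 = √(-14691 + 1/(13 + 14)) - 41852 = √(-14691 + 1/27) - 41852 = √(-396656/27) - 41852 = 4*I*√74373/9 - 41852 = -41852 + 4*I*√74373/9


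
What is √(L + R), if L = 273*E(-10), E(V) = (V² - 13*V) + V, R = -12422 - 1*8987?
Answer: √38651 ≈ 196.60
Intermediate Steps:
R = -21409 (R = -12422 - 8987 = -21409)
E(V) = V² - 12*V
L = 60060 (L = 273*(-10*(-12 - 10)) = 273*(-10*(-22)) = 273*220 = 60060)
√(L + R) = √(60060 - 21409) = √38651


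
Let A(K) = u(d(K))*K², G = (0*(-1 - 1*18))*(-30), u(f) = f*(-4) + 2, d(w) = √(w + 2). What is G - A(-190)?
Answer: -72200 + 288800*I*√47 ≈ -72200.0 + 1.9799e+6*I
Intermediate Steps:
d(w) = √(2 + w)
u(f) = 2 - 4*f (u(f) = -4*f + 2 = 2 - 4*f)
G = 0 (G = (0*(-1 - 18))*(-30) = (0*(-19))*(-30) = 0*(-30) = 0)
A(K) = K²*(2 - 4*√(2 + K)) (A(K) = (2 - 4*√(2 + K))*K² = K²*(2 - 4*√(2 + K)))
G - A(-190) = 0 - (-190)²*(2 - 4*√(2 - 190)) = 0 - 36100*(2 - 8*I*√47) = 0 - (72200 - 288800*I*√47) = 0 + (-72200 + 288800*I*√47) = -72200 + 288800*I*√47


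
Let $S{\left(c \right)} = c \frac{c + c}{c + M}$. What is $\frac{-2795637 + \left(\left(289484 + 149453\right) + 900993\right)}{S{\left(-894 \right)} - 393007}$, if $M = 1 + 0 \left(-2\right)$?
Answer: $\frac{1299946351}{352553723} \approx 3.6872$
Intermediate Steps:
$M = 1$ ($M = 1 + 0 = 1$)
$S{\left(c \right)} = \frac{2 c^{2}}{1 + c}$ ($S{\left(c \right)} = c \frac{c + c}{c + 1} = c \frac{2 c}{1 + c} = \frac{2 c^{2}}{1 + c}$)
$\frac{-2795637 + \left(\left(289484 + 149453\right) + 900993\right)}{S{\left(-894 \right)} - 393007} = \frac{-2795637 + \left(\left(289484 + 149453\right) + 900993\right)}{\frac{2 \left(-894\right)^{2}}{1 - 894} - 393007} = \frac{-2795637 + \left(438937 + 900993\right)}{2 \cdot 799236 \frac{1}{-893} - 393007} = \frac{-2795637 + 1339930}{2 \cdot 799236 \left(- \frac{1}{893}\right) - 393007} = - \frac{1455707}{- \frac{1598472}{893} - 393007} = - \frac{1455707}{- \frac{352553723}{893}} = \left(-1455707\right) \left(- \frac{893}{352553723}\right) = \frac{1299946351}{352553723}$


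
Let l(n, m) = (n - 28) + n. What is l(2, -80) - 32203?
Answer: -32227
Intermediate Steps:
l(n, m) = -28 + 2*n (l(n, m) = (-28 + n) + n = -28 + 2*n)
l(2, -80) - 32203 = (-28 + 2*2) - 32203 = (-28 + 4) - 32203 = -24 - 32203 = -32227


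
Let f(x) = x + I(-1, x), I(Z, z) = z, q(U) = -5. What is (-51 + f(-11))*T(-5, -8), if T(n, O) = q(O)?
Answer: 365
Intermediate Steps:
f(x) = 2*x (f(x) = x + x = 2*x)
T(n, O) = -5
(-51 + f(-11))*T(-5, -8) = (-51 + 2*(-11))*(-5) = (-51 - 22)*(-5) = -73*(-5) = 365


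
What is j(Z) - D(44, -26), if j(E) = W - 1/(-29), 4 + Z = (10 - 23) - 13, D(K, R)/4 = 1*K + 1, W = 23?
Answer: -4552/29 ≈ -156.97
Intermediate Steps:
D(K, R) = 4 + 4*K (D(K, R) = 4*(1*K + 1) = 4*(K + 1) = 4*(1 + K) = 4 + 4*K)
Z = -30 (Z = -4 + ((10 - 23) - 13) = -4 + (-13 - 13) = -4 - 26 = -30)
j(E) = 668/29 (j(E) = 23 - 1/(-29) = 23 - 1*(-1/29) = 23 + 1/29 = 668/29)
j(Z) - D(44, -26) = 668/29 - (4 + 4*44) = 668/29 - (4 + 176) = 668/29 - 1*180 = 668/29 - 180 = -4552/29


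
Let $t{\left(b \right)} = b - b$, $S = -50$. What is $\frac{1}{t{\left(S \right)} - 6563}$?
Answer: $- \frac{1}{6563} \approx -0.00015237$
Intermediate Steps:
$t{\left(b \right)} = 0$
$\frac{1}{t{\left(S \right)} - 6563} = \frac{1}{0 - 6563} = \frac{1}{-6563} = - \frac{1}{6563}$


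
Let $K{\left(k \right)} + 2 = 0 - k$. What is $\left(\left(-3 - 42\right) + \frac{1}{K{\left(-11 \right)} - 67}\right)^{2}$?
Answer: $\frac{6817321}{3364} \approx 2026.6$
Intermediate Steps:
$K{\left(k \right)} = -2 - k$ ($K{\left(k \right)} = -2 + \left(0 - k\right) = -2 - k$)
$\left(\left(-3 - 42\right) + \frac{1}{K{\left(-11 \right)} - 67}\right)^{2} = \left(\left(-3 - 42\right) + \frac{1}{\left(-2 - -11\right) - 67}\right)^{2} = \left(\left(-3 - 42\right) + \frac{1}{\left(-2 + 11\right) - 67}\right)^{2} = \left(-45 + \frac{1}{9 - 67}\right)^{2} = \left(-45 + \frac{1}{-58}\right)^{2} = \left(-45 - \frac{1}{58}\right)^{2} = \left(- \frac{2611}{58}\right)^{2} = \frac{6817321}{3364}$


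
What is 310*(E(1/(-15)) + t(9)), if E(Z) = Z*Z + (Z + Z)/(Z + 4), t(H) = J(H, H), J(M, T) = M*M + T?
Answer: 74050258/2655 ≈ 27891.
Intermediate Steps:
J(M, T) = T + M**2 (J(M, T) = M**2 + T = T + M**2)
t(H) = H + H**2
E(Z) = Z**2 + 2*Z/(4 + Z) (E(Z) = Z**2 + (2*Z)/(4 + Z) = Z**2 + 2*Z/(4 + Z))
310*(E(1/(-15)) + t(9)) = 310*((2 + (1/(-15))**2 + 4/(-15))/((-15)*(4 + 1/(-15))) + 9*(1 + 9)) = 310*(-(2 + (-1/15)**2 + 4*(-1/15))/(15*(4 - 1/15)) + 9*10) = 310*(-(2 + 1/225 - 4/15)/(15*59/15) + 90) = 310*(-1/15*15/59*391/225 + 90) = 310*(-391/13275 + 90) = 310*(1194359/13275) = 74050258/2655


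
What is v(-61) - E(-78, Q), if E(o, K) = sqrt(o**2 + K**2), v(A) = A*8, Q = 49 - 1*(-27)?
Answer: -488 - 2*sqrt(2965) ≈ -596.90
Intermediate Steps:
Q = 76 (Q = 49 + 27 = 76)
v(A) = 8*A
E(o, K) = sqrt(K**2 + o**2)
v(-61) - E(-78, Q) = 8*(-61) - sqrt(76**2 + (-78)**2) = -488 - sqrt(5776 + 6084) = -488 - sqrt(11860) = -488 - 2*sqrt(2965)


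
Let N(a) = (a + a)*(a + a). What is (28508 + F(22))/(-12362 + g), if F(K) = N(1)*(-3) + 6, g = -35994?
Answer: -14251/24178 ≈ -0.58942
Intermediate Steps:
N(a) = 4*a**2 (N(a) = (2*a)*(2*a) = 4*a**2)
F(K) = -6 (F(K) = (4*1**2)*(-3) + 6 = (4*1)*(-3) + 6 = 4*(-3) + 6 = -12 + 6 = -6)
(28508 + F(22))/(-12362 + g) = (28508 - 6)/(-12362 - 35994) = 28502/(-48356) = 28502*(-1/48356) = -14251/24178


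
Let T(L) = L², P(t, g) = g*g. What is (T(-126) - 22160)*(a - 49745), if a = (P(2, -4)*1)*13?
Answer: 311290508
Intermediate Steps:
P(t, g) = g²
a = 208 (a = ((-4)²*1)*13 = (16*1)*13 = 16*13 = 208)
(T(-126) - 22160)*(a - 49745) = ((-126)² - 22160)*(208 - 49745) = (15876 - 22160)*(-49537) = -6284*(-49537) = 311290508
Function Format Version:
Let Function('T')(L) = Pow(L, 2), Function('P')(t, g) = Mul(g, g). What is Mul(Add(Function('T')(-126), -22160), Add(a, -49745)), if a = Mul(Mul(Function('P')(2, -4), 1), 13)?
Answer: 311290508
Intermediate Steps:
Function('P')(t, g) = Pow(g, 2)
a = 208 (a = Mul(Mul(Pow(-4, 2), 1), 13) = Mul(Mul(16, 1), 13) = Mul(16, 13) = 208)
Mul(Add(Function('T')(-126), -22160), Add(a, -49745)) = Mul(Add(Pow(-126, 2), -22160), Add(208, -49745)) = Mul(Add(15876, -22160), -49537) = Mul(-6284, -49537) = 311290508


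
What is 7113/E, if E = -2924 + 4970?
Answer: 2371/682 ≈ 3.4765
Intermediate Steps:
E = 2046
7113/E = 7113/2046 = 7113*(1/2046) = 2371/682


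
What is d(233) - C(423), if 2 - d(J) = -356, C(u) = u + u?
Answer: -488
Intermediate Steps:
C(u) = 2*u
d(J) = 358 (d(J) = 2 - 1*(-356) = 2 + 356 = 358)
d(233) - C(423) = 358 - 2*423 = 358 - 1*846 = 358 - 846 = -488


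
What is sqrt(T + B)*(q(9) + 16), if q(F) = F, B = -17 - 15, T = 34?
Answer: 25*sqrt(2) ≈ 35.355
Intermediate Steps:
B = -32
sqrt(T + B)*(q(9) + 16) = sqrt(34 - 32)*(9 + 16) = sqrt(2)*25 = 25*sqrt(2)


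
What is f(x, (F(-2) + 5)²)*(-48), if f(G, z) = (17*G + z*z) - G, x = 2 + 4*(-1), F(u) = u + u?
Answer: 1488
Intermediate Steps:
F(u) = 2*u
x = -2 (x = 2 - 4 = -2)
f(G, z) = z² + 16*G (f(G, z) = (17*G + z²) - G = (z² + 17*G) - G = z² + 16*G)
f(x, (F(-2) + 5)²)*(-48) = (((2*(-2) + 5)²)² + 16*(-2))*(-48) = (((-4 + 5)²)² - 32)*(-48) = ((1²)² - 32)*(-48) = (1² - 32)*(-48) = (1 - 32)*(-48) = -31*(-48) = 1488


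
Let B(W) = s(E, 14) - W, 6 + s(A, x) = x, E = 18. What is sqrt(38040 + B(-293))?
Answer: sqrt(38341) ≈ 195.81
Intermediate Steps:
s(A, x) = -6 + x
B(W) = 8 - W (B(W) = (-6 + 14) - W = 8 - W)
sqrt(38040 + B(-293)) = sqrt(38040 + (8 - 1*(-293))) = sqrt(38040 + (8 + 293)) = sqrt(38040 + 301) = sqrt(38341)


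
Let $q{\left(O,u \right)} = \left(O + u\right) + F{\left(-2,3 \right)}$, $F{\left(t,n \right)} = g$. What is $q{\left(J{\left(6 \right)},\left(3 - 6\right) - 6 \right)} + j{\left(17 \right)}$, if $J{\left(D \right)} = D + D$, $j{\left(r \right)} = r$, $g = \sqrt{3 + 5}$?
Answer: $20 + 2 \sqrt{2} \approx 22.828$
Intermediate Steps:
$g = 2 \sqrt{2}$ ($g = \sqrt{8} = 2 \sqrt{2} \approx 2.8284$)
$F{\left(t,n \right)} = 2 \sqrt{2}$
$J{\left(D \right)} = 2 D$
$q{\left(O,u \right)} = O + u + 2 \sqrt{2}$ ($q{\left(O,u \right)} = \left(O + u\right) + 2 \sqrt{2} = O + u + 2 \sqrt{2}$)
$q{\left(J{\left(6 \right)},\left(3 - 6\right) - 6 \right)} + j{\left(17 \right)} = \left(2 \cdot 6 + \left(\left(3 - 6\right) - 6\right) + 2 \sqrt{2}\right) + 17 = \left(12 - 9 + 2 \sqrt{2}\right) + 17 = \left(3 + 2 \sqrt{2}\right) + 17 = 20 + 2 \sqrt{2}$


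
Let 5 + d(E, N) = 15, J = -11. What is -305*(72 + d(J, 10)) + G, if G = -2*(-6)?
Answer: -24998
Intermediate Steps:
d(E, N) = 10 (d(E, N) = -5 + 15 = 10)
G = 12
-305*(72 + d(J, 10)) + G = -305*(72 + 10) + 12 = -305*82 + 12 = -25010 + 12 = -24998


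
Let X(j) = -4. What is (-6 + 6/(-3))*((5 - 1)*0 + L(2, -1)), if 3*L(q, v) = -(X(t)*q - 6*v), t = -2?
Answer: -16/3 ≈ -5.3333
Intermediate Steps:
L(q, v) = 2*v + 4*q/3 (L(q, v) = (-(-4*q - 6*v))/3 = (-(-6*v - 4*q))/3 = (4*q + 6*v)/3 = 2*v + 4*q/3)
(-6 + 6/(-3))*((5 - 1)*0 + L(2, -1)) = (-6 + 6/(-3))*((5 - 1)*0 + (2*(-1) + (4/3)*2)) = (-6 - 1/3*6)*(4*0 + (-2 + 8/3)) = (-6 - 2)*(0 + 2/3) = -8*2/3 = -16/3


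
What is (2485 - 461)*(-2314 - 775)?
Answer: -6252136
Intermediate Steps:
(2485 - 461)*(-2314 - 775) = 2024*(-3089) = -6252136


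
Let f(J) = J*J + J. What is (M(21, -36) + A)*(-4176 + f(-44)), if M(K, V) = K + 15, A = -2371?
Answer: 5333140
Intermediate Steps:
M(K, V) = 15 + K
f(J) = J + J² (f(J) = J² + J = J + J²)
(M(21, -36) + A)*(-4176 + f(-44)) = ((15 + 21) - 2371)*(-4176 - 44*(1 - 44)) = (36 - 2371)*(-4176 - 44*(-43)) = -2335*(-4176 + 1892) = -2335*(-2284) = 5333140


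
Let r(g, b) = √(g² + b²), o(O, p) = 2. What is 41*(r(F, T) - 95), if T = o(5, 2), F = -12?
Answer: -3895 + 82*√37 ≈ -3396.2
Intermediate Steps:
T = 2
r(g, b) = √(b² + g²)
41*(r(F, T) - 95) = 41*(√(2² + (-12)²) - 95) = 41*(√(4 + 144) - 95) = 41*(√148 - 95) = 41*(2*√37 - 95) = 41*(-95 + 2*√37) = -3895 + 82*√37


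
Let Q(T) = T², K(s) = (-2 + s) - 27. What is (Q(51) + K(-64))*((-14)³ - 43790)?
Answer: -116707272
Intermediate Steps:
K(s) = -29 + s
(Q(51) + K(-64))*((-14)³ - 43790) = (51² + (-29 - 64))*((-14)³ - 43790) = (2601 - 93)*(-2744 - 43790) = 2508*(-46534) = -116707272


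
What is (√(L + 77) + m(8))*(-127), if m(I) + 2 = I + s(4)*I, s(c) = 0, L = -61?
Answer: -1270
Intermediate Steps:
m(I) = -2 + I (m(I) = -2 + (I + 0*I) = -2 + (I + 0) = -2 + I)
(√(L + 77) + m(8))*(-127) = (√(-61 + 77) + (-2 + 8))*(-127) = (√16 + 6)*(-127) = (4 + 6)*(-127) = 10*(-127) = -1270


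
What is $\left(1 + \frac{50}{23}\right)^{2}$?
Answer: $\frac{5329}{529} \approx 10.074$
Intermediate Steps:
$\left(1 + \frac{50}{23}\right)^{2} = \left(\frac{73}{23}\right)^{2} = \frac{5329}{529}$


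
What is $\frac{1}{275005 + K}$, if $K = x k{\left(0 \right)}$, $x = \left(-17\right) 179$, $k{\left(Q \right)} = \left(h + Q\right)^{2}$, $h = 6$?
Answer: $\frac{1}{165457} \approx 6.0439 \cdot 10^{-6}$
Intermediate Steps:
$k{\left(Q \right)} = \left(6 + Q\right)^{2}$
$x = -3043$
$K = -109548$ ($K = - 3043 \left(6 + 0\right)^{2} = - 3043 \cdot 6^{2} = \left(-3043\right) 36 = -109548$)
$\frac{1}{275005 + K} = \frac{1}{275005 - 109548} = \frac{1}{165457}$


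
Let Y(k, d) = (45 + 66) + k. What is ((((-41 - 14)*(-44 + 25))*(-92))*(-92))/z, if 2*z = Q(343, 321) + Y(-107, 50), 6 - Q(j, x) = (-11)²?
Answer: -17689760/111 ≈ -1.5937e+5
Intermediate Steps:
Q(j, x) = -115 (Q(j, x) = 6 - 1*(-11)² = 6 - 1*121 = 6 - 121 = -115)
Y(k, d) = 111 + k
z = -111/2 (z = (-115 + (111 - 107))/2 = (-115 + 4)/2 = (½)*(-111) = -111/2 ≈ -55.500)
((((-41 - 14)*(-44 + 25))*(-92))*(-92))/z = ((((-41 - 14)*(-44 + 25))*(-92))*(-92))/(-111/2) = ((-55*(-19)*(-92))*(-92))*(-2/111) = ((1045*(-92))*(-92))*(-2/111) = -96140*(-92)*(-2/111) = 8844880*(-2/111) = -17689760/111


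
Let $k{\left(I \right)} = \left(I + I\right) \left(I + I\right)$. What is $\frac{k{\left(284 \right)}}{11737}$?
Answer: $\frac{322624}{11737} \approx 27.488$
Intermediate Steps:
$k{\left(I \right)} = 4 I^{2}$ ($k{\left(I \right)} = 2 I 2 I = 4 I^{2}$)
$\frac{k{\left(284 \right)}}{11737} = \frac{4 \cdot 284^{2}}{11737} = 4 \cdot 80656 \cdot \frac{1}{11737} = 322624 \cdot \frac{1}{11737} = \frac{322624}{11737}$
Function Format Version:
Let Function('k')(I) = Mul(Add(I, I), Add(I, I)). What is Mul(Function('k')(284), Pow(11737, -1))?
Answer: Rational(322624, 11737) ≈ 27.488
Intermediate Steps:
Function('k')(I) = Mul(4, Pow(I, 2)) (Function('k')(I) = Mul(Mul(2, I), Mul(2, I)) = Mul(4, Pow(I, 2)))
Mul(Function('k')(284), Pow(11737, -1)) = Mul(Mul(4, Pow(284, 2)), Pow(11737, -1)) = Mul(Mul(4, 80656), Rational(1, 11737)) = Mul(322624, Rational(1, 11737)) = Rational(322624, 11737)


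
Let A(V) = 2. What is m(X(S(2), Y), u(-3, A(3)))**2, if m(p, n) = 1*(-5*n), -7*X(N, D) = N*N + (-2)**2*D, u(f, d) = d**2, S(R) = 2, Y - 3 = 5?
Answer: 400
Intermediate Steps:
Y = 8 (Y = 3 + 5 = 8)
X(N, D) = -4*D/7 - N**2/7 (X(N, D) = -(N*N + (-2)**2*D)/7 = -(N**2 + 4*D)/7 = -4*D/7 - N**2/7)
m(p, n) = -5*n
m(X(S(2), Y), u(-3, A(3)))**2 = (-5*2**2)**2 = (-5*4)**2 = (-20)**2 = 400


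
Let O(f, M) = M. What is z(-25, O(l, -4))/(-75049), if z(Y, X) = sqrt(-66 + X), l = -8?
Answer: -I*sqrt(70)/75049 ≈ -0.00011148*I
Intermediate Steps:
z(-25, O(l, -4))/(-75049) = sqrt(-66 - 4)/(-75049) = sqrt(-70)*(-1/75049) = (I*sqrt(70))*(-1/75049) = -I*sqrt(70)/75049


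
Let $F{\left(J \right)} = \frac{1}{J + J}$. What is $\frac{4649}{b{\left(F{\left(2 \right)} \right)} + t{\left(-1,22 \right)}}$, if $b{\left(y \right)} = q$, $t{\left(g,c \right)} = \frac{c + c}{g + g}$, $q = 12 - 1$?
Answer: $- \frac{4649}{11} \approx -422.64$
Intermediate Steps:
$q = 11$
$t{\left(g,c \right)} = \frac{c}{g}$ ($t{\left(g,c \right)} = \frac{2 c}{2 g} = 2 c \frac{1}{2 g} = \frac{c}{g}$)
$F{\left(J \right)} = \frac{1}{2 J}$
$b{\left(y \right)} = 11$
$\frac{4649}{b{\left(F{\left(2 \right)} \right)} + t{\left(-1,22 \right)}} = \frac{4649}{11 + \frac{22}{-1}} = \frac{4649}{11 + 22 \left(-1\right)} = \frac{4649}{11 - 22} = \frac{4649}{-11} = 4649 \left(- \frac{1}{11}\right) = - \frac{4649}{11}$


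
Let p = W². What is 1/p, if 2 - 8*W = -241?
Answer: 64/59049 ≈ 0.0010838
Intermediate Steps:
W = 243/8 (W = ¼ - ⅛*(-241) = ¼ + 241/8 = 243/8 ≈ 30.375)
p = 59049/64 (p = (243/8)² = 59049/64 ≈ 922.64)
1/p = 1/(59049/64) = 64/59049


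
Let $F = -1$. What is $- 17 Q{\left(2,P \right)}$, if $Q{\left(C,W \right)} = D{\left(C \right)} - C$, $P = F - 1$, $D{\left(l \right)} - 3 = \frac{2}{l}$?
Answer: $-34$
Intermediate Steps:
$D{\left(l \right)} = 3 + \frac{2}{l}$
$P = -2$ ($P = -1 - 1 = -2$)
$Q{\left(C,W \right)} = 3 - C + \frac{2}{C}$ ($Q{\left(C,W \right)} = \left(3 + \frac{2}{C}\right) - C = 3 - C + \frac{2}{C}$)
$- 17 Q{\left(2,P \right)} = - 17 \left(3 - 2 + \frac{2}{2}\right) = - 17 \left(3 - 2 + 2 \cdot \frac{1}{2}\right) = - 17 \left(3 - 2 + 1\right) = \left(-17\right) 2 = -34$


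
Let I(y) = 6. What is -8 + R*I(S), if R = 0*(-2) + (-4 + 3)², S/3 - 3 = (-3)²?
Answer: -2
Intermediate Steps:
S = 36 (S = 9 + 3*(-3)² = 9 + 3*9 = 9 + 27 = 36)
R = 1 (R = 0 + (-1)² = 0 + 1 = 1)
-8 + R*I(S) = -8 + 1*6 = -8 + 6 = -2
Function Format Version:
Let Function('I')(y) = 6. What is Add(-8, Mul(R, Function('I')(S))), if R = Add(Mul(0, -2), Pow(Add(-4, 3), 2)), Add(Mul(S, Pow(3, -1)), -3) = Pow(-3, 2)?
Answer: -2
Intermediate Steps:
S = 36 (S = Add(9, Mul(3, Pow(-3, 2))) = Add(9, Mul(3, 9)) = Add(9, 27) = 36)
R = 1 (R = Add(0, Pow(-1, 2)) = Add(0, 1) = 1)
Add(-8, Mul(R, Function('I')(S))) = Add(-8, Mul(1, 6)) = Add(-8, 6) = -2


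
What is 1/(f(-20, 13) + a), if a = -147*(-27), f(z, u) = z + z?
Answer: 1/3929 ≈ 0.00025452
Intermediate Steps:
f(z, u) = 2*z
a = 3969
1/(f(-20, 13) + a) = 1/(2*(-20) + 3969) = 1/(-40 + 3969) = 1/3929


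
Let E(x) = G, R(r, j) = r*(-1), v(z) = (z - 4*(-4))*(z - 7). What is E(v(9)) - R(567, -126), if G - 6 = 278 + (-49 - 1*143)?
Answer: 659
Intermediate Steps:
v(z) = (-7 + z)*(16 + z) (v(z) = (z + 16)*(-7 + z) = (16 + z)*(-7 + z) = (-7 + z)*(16 + z))
R(r, j) = -r
G = 92 (G = 6 + (278 + (-49 - 1*143)) = 6 + (278 + (-49 - 143)) = 6 + (278 - 192) = 6 + 86 = 92)
E(x) = 92
E(v(9)) - R(567, -126) = 92 - (-1)*567 = 92 - 1*(-567) = 92 + 567 = 659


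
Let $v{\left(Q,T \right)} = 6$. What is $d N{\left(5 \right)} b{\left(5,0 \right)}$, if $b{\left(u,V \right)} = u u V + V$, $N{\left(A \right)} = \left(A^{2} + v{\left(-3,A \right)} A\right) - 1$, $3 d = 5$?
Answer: $0$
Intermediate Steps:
$d = \frac{5}{3}$ ($d = \frac{1}{3} \cdot 5 = \frac{5}{3} \approx 1.6667$)
$N{\left(A \right)} = -1 + A^{2} + 6 A$ ($N{\left(A \right)} = \left(A^{2} + 6 A\right) - 1 = -1 + A^{2} + 6 A$)
$b{\left(u,V \right)} = V + V u^{2}$ ($b{\left(u,V \right)} = u^{2} V + V = V u^{2} + V = V + V u^{2}$)
$d N{\left(5 \right)} b{\left(5,0 \right)} = \frac{5 \left(-1 + 5^{2} + 6 \cdot 5\right)}{3} \cdot 0 \left(1 + 5^{2}\right) = \frac{5 \left(-1 + 25 + 30\right)}{3} \cdot 0 \left(1 + 25\right) = \frac{5}{3} \cdot 54 \cdot 0 \cdot 26 = 90 \cdot 0 = 0$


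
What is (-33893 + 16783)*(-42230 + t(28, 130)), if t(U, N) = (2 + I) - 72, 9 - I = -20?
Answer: 723256810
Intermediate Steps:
I = 29 (I = 9 - 1*(-20) = 9 + 20 = 29)
t(U, N) = -41 (t(U, N) = (2 + 29) - 72 = 31 - 72 = -41)
(-33893 + 16783)*(-42230 + t(28, 130)) = (-33893 + 16783)*(-42230 - 41) = -17110*(-42271) = 723256810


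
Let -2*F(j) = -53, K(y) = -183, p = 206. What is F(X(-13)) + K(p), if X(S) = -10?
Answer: -313/2 ≈ -156.50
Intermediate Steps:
F(j) = 53/2 (F(j) = -1/2*(-53) = 53/2)
F(X(-13)) + K(p) = 53/2 - 183 = -313/2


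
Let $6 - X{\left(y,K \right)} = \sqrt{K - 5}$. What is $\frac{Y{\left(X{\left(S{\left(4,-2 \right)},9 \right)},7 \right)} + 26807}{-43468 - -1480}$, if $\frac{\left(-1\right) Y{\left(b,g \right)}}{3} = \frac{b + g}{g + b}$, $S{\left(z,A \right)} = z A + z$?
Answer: $- \frac{6701}{10497} \approx -0.63837$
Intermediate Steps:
$S{\left(z,A \right)} = z + A z$ ($S{\left(z,A \right)} = A z + z = z + A z$)
$X{\left(y,K \right)} = 6 - \sqrt{-5 + K}$ ($X{\left(y,K \right)} = 6 - \sqrt{K - 5} = 6 - \sqrt{-5 + K}$)
$Y{\left(b,g \right)} = -3$ ($Y{\left(b,g \right)} = - 3 \frac{b + g}{g + b} = - 3 \frac{b + g}{b + g} = \left(-3\right) 1 = -3$)
$\frac{Y{\left(X{\left(S{\left(4,-2 \right)},9 \right)},7 \right)} + 26807}{-43468 - -1480} = \frac{-3 + 26807}{-43468 - -1480} = \frac{26804}{-43468 + 1480} = \frac{26804}{-41988} = 26804 \left(- \frac{1}{41988}\right) = - \frac{6701}{10497}$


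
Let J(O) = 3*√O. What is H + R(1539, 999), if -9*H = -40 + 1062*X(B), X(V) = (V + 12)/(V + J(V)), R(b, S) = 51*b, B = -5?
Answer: 706972/9 + 177*I*√5/5 ≈ 78553.0 + 79.157*I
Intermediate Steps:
X(V) = (12 + V)/(V + 3*√V) (X(V) = (V + 12)/(V + 3*√V) = (12 + V)/(V + 3*√V))
H = 40/9 - 826/(-5 + 3*I*√5) (H = -(-40 + 1062*((12 - 5)/(-5 + 3*√(-5))))/9 = -(-40 + 1062*(7/(-5 + 3*(I*√5))))/9 = -(-40 + 1062*(7/(-5 + 3*I*√5)))/9 = -(-40 + 7434/(-5 + 3*I*√5))/9 = 40/9 - 826/(-5 + 3*I*√5) ≈ 63.444 + 79.157*I)
H + R(1539, 999) = (571/9 + 177*I*√5/5) + 51*1539 = (571/9 + 177*I*√5/5) + 78489 = 706972/9 + 177*I*√5/5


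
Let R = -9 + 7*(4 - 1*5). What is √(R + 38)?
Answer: √22 ≈ 4.6904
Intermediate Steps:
R = -16 (R = -9 + 7*(4 - 5) = -9 + 7*(-1) = -9 - 7 = -16)
√(R + 38) = √(-16 + 38) = √22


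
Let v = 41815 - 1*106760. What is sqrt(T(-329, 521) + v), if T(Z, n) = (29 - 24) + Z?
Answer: I*sqrt(65269) ≈ 255.48*I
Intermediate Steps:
T(Z, n) = 5 + Z
v = -64945 (v = 41815 - 106760 = -64945)
sqrt(T(-329, 521) + v) = sqrt((5 - 329) - 64945) = sqrt(-324 - 64945) = sqrt(-65269) = I*sqrt(65269)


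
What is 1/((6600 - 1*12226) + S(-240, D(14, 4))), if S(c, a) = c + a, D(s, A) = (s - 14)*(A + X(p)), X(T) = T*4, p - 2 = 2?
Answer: -1/5866 ≈ -0.00017047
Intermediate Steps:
p = 4 (p = 2 + 2 = 4)
X(T) = 4*T
D(s, A) = (-14 + s)*(16 + A) (D(s, A) = (s - 14)*(A + 4*4) = (-14 + s)*(A + 16) = (-14 + s)*(16 + A))
S(c, a) = a + c
1/((6600 - 1*12226) + S(-240, D(14, 4))) = 1/((6600 - 1*12226) + ((-224 - 14*4 + 16*14 + 4*14) - 240)) = 1/((6600 - 12226) + ((-224 - 56 + 224 + 56) - 240)) = 1/(-5626 + (0 - 240)) = 1/(-5626 - 240) = 1/(-5866) = -1/5866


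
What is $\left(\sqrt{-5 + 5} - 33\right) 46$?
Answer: $-1518$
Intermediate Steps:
$\left(\sqrt{-5 + 5} - 33\right) 46 = \left(\sqrt{0} - 33\right) 46 = \left(0 - 33\right) 46 = \left(-33\right) 46 = -1518$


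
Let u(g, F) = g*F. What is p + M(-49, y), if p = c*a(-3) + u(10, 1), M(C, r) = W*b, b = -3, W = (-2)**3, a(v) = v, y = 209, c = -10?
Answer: 64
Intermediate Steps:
u(g, F) = F*g
W = -8
M(C, r) = 24 (M(C, r) = -8*(-3) = 24)
p = 40 (p = -10*(-3) + 1*10 = 30 + 10 = 40)
p + M(-49, y) = 40 + 24 = 64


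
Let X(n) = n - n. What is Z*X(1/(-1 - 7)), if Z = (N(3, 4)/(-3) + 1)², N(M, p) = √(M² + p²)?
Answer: 0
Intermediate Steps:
X(n) = 0
Z = 4/9 (Z = (√(3² + 4²)/(-3) + 1)² = (√(9 + 16)*(-⅓) + 1)² = (√25*(-⅓) + 1)² = (5*(-⅓) + 1)² = (-5/3 + 1)² = (-⅔)² = 4/9 ≈ 0.44444)
Z*X(1/(-1 - 7)) = (4/9)*0 = 0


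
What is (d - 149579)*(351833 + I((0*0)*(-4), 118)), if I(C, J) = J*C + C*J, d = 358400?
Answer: 73470118893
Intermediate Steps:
I(C, J) = 2*C*J (I(C, J) = C*J + C*J = 2*C*J)
(d - 149579)*(351833 + I((0*0)*(-4), 118)) = (358400 - 149579)*(351833 + 2*((0*0)*(-4))*118) = 208821*(351833 + 2*(0*(-4))*118) = 208821*(351833 + 2*0*118) = 208821*(351833 + 0) = 208821*351833 = 73470118893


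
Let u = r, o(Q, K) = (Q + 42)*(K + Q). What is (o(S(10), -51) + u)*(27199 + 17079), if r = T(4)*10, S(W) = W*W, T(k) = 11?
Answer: 312956904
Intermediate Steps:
S(W) = W²
o(Q, K) = (42 + Q)*(K + Q)
r = 110 (r = 11*10 = 110)
u = 110
(o(S(10), -51) + u)*(27199 + 17079) = (((10²)² + 42*(-51) + 42*10² - 51*10²) + 110)*(27199 + 17079) = ((100² - 2142 + 42*100 - 51*100) + 110)*44278 = ((10000 - 2142 + 4200 - 5100) + 110)*44278 = (6958 + 110)*44278 = 7068*44278 = 312956904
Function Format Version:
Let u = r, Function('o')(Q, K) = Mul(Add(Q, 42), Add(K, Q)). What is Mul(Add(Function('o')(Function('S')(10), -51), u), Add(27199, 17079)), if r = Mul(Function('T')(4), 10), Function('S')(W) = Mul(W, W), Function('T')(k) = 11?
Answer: 312956904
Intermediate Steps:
Function('S')(W) = Pow(W, 2)
Function('o')(Q, K) = Mul(Add(42, Q), Add(K, Q))
r = 110 (r = Mul(11, 10) = 110)
u = 110
Mul(Add(Function('o')(Function('S')(10), -51), u), Add(27199, 17079)) = Mul(Add(Add(Pow(Pow(10, 2), 2), Mul(42, -51), Mul(42, Pow(10, 2)), Mul(-51, Pow(10, 2))), 110), Add(27199, 17079)) = Mul(Add(Add(Pow(100, 2), -2142, Mul(42, 100), Mul(-51, 100)), 110), 44278) = Mul(Add(Add(10000, -2142, 4200, -5100), 110), 44278) = Mul(Add(6958, 110), 44278) = Mul(7068, 44278) = 312956904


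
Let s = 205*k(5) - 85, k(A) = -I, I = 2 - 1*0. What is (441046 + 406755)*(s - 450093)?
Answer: -382008956988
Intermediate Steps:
I = 2 (I = 2 + 0 = 2)
k(A) = -2 (k(A) = -1*2 = -2)
s = -495 (s = 205*(-2) - 85 = -410 - 85 = -495)
(441046 + 406755)*(s - 450093) = (441046 + 406755)*(-495 - 450093) = 847801*(-450588) = -382008956988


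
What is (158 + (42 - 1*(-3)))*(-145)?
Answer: -29435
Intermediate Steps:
(158 + (42 - 1*(-3)))*(-145) = (158 + (42 + 3))*(-145) = (158 + 45)*(-145) = 203*(-145) = -29435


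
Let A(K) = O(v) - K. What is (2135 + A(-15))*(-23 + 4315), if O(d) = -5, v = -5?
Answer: 9206340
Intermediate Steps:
A(K) = -5 - K
(2135 + A(-15))*(-23 + 4315) = (2135 + (-5 - 1*(-15)))*(-23 + 4315) = (2135 + (-5 + 15))*4292 = (2135 + 10)*4292 = 2145*4292 = 9206340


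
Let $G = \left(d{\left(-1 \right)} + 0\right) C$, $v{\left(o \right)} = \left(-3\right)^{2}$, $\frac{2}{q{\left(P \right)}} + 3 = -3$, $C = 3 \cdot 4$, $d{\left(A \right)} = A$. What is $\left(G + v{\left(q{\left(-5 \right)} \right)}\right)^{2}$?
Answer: $9$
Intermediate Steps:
$C = 12$
$q{\left(P \right)} = - \frac{1}{3}$ ($q{\left(P \right)} = \frac{2}{-3 - 3} = \frac{2}{-6} = 2 \left(- \frac{1}{6}\right) = - \frac{1}{3}$)
$v{\left(o \right)} = 9$
$G = -12$ ($G = \left(-1 + 0\right) 12 = \left(-1\right) 12 = -12$)
$\left(G + v{\left(q{\left(-5 \right)} \right)}\right)^{2} = \left(-12 + 9\right)^{2} = \left(-3\right)^{2} = 9$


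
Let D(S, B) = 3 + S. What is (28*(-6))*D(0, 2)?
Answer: -504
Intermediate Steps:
(28*(-6))*D(0, 2) = (28*(-6))*(3 + 0) = -168*3 = -504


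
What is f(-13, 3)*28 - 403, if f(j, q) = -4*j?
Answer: 1053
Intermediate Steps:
f(-13, 3)*28 - 403 = -4*(-13)*28 - 403 = 52*28 - 403 = 1456 - 403 = 1053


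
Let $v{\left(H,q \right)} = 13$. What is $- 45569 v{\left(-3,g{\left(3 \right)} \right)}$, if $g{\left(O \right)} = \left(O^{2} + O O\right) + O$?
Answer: $-592397$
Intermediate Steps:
$g{\left(O \right)} = O + 2 O^{2}$ ($g{\left(O \right)} = \left(O^{2} + O^{2}\right) + O = 2 O^{2} + O = O + 2 O^{2}$)
$- 45569 v{\left(-3,g{\left(3 \right)} \right)} = \left(-45569\right) 13 = -592397$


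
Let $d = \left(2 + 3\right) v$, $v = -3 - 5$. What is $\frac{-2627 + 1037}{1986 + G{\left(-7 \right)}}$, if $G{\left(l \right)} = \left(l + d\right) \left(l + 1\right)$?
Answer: $- \frac{265}{378} \approx -0.70106$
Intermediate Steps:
$v = -8$ ($v = -3 - 5 = -8$)
$d = -40$ ($d = \left(2 + 3\right) \left(-8\right) = 5 \left(-8\right) = -40$)
$G{\left(l \right)} = \left(1 + l\right) \left(-40 + l\right)$ ($G{\left(l \right)} = \left(l - 40\right) \left(l + 1\right) = \left(-40 + l\right) \left(1 + l\right) = \left(1 + l\right) \left(-40 + l\right)$)
$\frac{-2627 + 1037}{1986 + G{\left(-7 \right)}} = \frac{-2627 + 1037}{1986 - \left(-233 - 49\right)} = - \frac{1590}{1986 + \left(-40 + 49 + 273\right)} = - \frac{1590}{1986 + 282} = - \frac{1590}{2268} = \left(-1590\right) \frac{1}{2268} = - \frac{265}{378}$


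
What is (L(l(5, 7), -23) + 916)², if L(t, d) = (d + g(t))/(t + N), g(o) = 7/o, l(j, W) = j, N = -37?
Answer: 1344468889/1600 ≈ 8.4029e+5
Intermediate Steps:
L(t, d) = (d + 7/t)/(-37 + t) (L(t, d) = (d + 7/t)/(t - 37) = (d + 7/t)/(-37 + t))
(L(l(5, 7), -23) + 916)² = ((7 - 23*5)/(5*(-37 + 5)) + 916)² = ((⅕)*(7 - 115)/(-32) + 916)² = ((⅕)*(-1/32)*(-108) + 916)² = (27/40 + 916)² = (36667/40)² = 1344468889/1600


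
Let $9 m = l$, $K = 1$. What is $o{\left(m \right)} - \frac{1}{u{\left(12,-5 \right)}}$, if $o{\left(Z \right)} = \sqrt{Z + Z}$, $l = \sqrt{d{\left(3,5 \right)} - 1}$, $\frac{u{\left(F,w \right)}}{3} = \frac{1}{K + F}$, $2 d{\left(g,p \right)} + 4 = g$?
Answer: $- \frac{13}{3} + \frac{\sqrt[4]{6} \sqrt{i}}{3} \approx -3.9644 + 0.36889 i$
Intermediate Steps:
$d{\left(g,p \right)} = -2 + \frac{g}{2}$
$u{\left(F,w \right)} = \frac{3}{1 + F}$
$l = \frac{i \sqrt{6}}{2}$ ($l = \sqrt{\left(-2 + \frac{1}{2} \cdot 3\right) - 1} = \sqrt{\left(-2 + \frac{3}{2}\right) - 1} = \sqrt{- \frac{1}{2} - 1} = \sqrt{- \frac{3}{2}} = \frac{i \sqrt{6}}{2} \approx 1.2247 i$)
$m = \frac{i \sqrt{6}}{18}$ ($m = \frac{\frac{1}{2} i \sqrt{6}}{9} = \frac{i \sqrt{6}}{18} \approx 0.13608 i$)
$o{\left(Z \right)} = \sqrt{2} \sqrt{Z}$ ($o{\left(Z \right)} = \sqrt{2 Z} = \sqrt{2} \sqrt{Z}$)
$o{\left(m \right)} - \frac{1}{u{\left(12,-5 \right)}} = \sqrt{2} \sqrt{\frac{i \sqrt{6}}{18}} - \frac{1}{3 \frac{1}{1 + 12}} = \sqrt{2} \frac{2^{\frac{3}{4}} \sqrt[4]{3} \sqrt{i}}{6} - \frac{1}{3 \cdot \frac{1}{13}} = \frac{\sqrt[4]{6} \sqrt{i}}{3} - \frac{1}{3 \cdot \frac{1}{13}} = \frac{\sqrt[4]{6} \sqrt{i}}{3} - \frac{1}{\frac{3}{13}} = \frac{\sqrt[4]{6} \sqrt{i}}{3} - \frac{13}{3} = - \frac{13}{3} + \frac{\sqrt[4]{6} \sqrt{i}}{3}$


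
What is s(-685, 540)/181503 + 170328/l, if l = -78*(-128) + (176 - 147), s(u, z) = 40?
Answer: 30915443504/1817389539 ≈ 17.011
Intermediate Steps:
l = 10013 (l = 9984 + 29 = 10013)
s(-685, 540)/181503 + 170328/l = 40/181503 + 170328/10013 = 30915443504/1817389539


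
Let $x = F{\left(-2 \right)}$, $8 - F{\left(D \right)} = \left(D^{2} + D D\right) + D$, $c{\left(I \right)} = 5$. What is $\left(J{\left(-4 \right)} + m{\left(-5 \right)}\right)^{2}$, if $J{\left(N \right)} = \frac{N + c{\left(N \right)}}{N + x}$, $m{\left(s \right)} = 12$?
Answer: $\frac{529}{4} \approx 132.25$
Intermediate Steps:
$F{\left(D \right)} = 8 - D - 2 D^{2}$ ($F{\left(D \right)} = 8 - \left(\left(D^{2} + D D\right) + D\right) = 8 - \left(\left(D^{2} + D^{2}\right) + D\right) = 8 - \left(2 D^{2} + D\right) = 8 - \left(D + 2 D^{2}\right) = 8 - D - 2 D^{2}$)
$x = 2$ ($x = 8 - -2 - 2 \left(-2\right)^{2} = 8 + 2 - 8 = 2$)
$J{\left(N \right)} = \frac{5 + N}{2 + N}$ ($J{\left(N \right)} = \frac{N + 5}{N + 2} = \frac{5 + N}{2 + N}$)
$\left(J{\left(-4 \right)} + m{\left(-5 \right)}\right)^{2} = \left(\frac{5 - 4}{2 - 4} + 12\right)^{2} = \left(\frac{1}{-2} \cdot 1 + 12\right)^{2} = \left(\left(- \frac{1}{2}\right) 1 + 12\right)^{2} = \left(- \frac{1}{2} + 12\right)^{2} = \left(\frac{23}{2}\right)^{2} = \frac{529}{4}$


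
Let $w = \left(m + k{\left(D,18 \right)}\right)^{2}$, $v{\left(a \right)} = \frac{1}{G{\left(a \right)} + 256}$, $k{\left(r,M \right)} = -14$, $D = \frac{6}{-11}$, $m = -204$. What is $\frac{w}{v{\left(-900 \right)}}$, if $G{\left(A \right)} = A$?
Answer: $-30605456$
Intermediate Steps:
$D = - \frac{6}{11}$ ($D = 6 \left(- \frac{1}{11}\right) = - \frac{6}{11} \approx -0.54545$)
$v{\left(a \right)} = \frac{1}{256 + a}$ ($v{\left(a \right)} = \frac{1}{a + 256} = \frac{1}{256 + a}$)
$w = 47524$ ($w = \left(-204 - 14\right)^{2} = \left(-218\right)^{2} = 47524$)
$\frac{w}{v{\left(-900 \right)}} = \frac{47524}{\frac{1}{256 - 900}} = \frac{47524}{\frac{1}{-644}} = \frac{47524}{- \frac{1}{644}} = 47524 \left(-644\right) = -30605456$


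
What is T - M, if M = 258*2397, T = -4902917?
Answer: -5521343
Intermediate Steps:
M = 618426
T - M = -4902917 - 1*618426 = -4902917 - 618426 = -5521343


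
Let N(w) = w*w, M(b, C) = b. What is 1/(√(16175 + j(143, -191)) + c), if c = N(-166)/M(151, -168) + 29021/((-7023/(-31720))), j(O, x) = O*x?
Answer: 73806794502853242/9687768066148035311033 - 1124602983729*I*√11138/19375536132296070622066 ≈ 7.6186e-6 - 6.1256e-9*I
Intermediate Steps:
N(w) = w²
c = 139195989908/1060473 (c = (-166)²/151 + 29021/((-7023/(-31720))) = 27556*(1/151) + 29021/((-7023*(-1/31720))) = 27556/151 + 29021/(7023/31720) = 27556/151 + 29021*(31720/7023) = 27556/151 + 920546120/7023 = 139195989908/1060473 ≈ 1.3126e+5)
1/(√(16175 + j(143, -191)) + c) = 1/(√(16175 + 143*(-191)) + 139195989908/1060473) = 1/(√(16175 - 27313) + 139195989908/1060473) = 1/(√(-11138) + 139195989908/1060473) = 1/(I*√11138 + 139195989908/1060473) = 1/(139195989908/1060473 + I*√11138)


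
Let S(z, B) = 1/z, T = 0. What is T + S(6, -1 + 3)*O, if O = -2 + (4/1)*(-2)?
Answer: -5/3 ≈ -1.6667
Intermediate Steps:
O = -10 (O = -2 + (4*1)*(-2) = -2 + 4*(-2) = -2 - 8 = -10)
T + S(6, -1 + 3)*O = 0 - 10/6 = 0 + (1/6)*(-10) = 0 - 5/3 = -5/3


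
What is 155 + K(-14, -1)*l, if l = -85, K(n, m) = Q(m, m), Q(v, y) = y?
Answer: 240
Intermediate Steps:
K(n, m) = m
155 + K(-14, -1)*l = 155 - 1*(-85) = 155 + 85 = 240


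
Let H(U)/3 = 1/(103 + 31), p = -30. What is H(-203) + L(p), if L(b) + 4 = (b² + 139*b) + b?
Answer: -442733/134 ≈ -3304.0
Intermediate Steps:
L(b) = -4 + b² + 140*b (L(b) = -4 + ((b² + 139*b) + b) = -4 + (b² + 140*b) = -4 + b² + 140*b)
H(U) = 3/134 (H(U) = 3/(103 + 31) = 3/134)
H(-203) + L(p) = 3/134 + (-4 + (-30)² + 140*(-30)) = 3/134 + (-4 + 900 - 4200) = 3/134 - 3304 = -442733/134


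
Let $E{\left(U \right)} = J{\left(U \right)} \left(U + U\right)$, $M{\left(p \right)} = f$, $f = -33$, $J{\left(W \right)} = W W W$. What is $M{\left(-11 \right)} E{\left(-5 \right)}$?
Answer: $-41250$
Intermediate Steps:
$J{\left(W \right)} = W^{3}$ ($J{\left(W \right)} = W^{2} W = W^{3}$)
$M{\left(p \right)} = -33$
$E{\left(U \right)} = 2 U^{4}$ ($E{\left(U \right)} = U^{3} \left(U + U\right) = U^{3} \cdot 2 U = 2 U^{4}$)
$M{\left(-11 \right)} E{\left(-5 \right)} = - 33 \cdot 2 \left(-5\right)^{4} = - 33 \cdot 2 \cdot 625 = \left(-33\right) 1250 = -41250$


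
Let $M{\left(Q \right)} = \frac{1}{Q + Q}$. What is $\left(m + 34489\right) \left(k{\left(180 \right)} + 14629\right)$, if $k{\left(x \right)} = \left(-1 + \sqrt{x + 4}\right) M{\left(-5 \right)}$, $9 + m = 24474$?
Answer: $\frac{4312219807}{5} - \frac{58954 \sqrt{46}}{5} \approx 8.6236 \cdot 10^{8}$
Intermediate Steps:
$m = 24465$ ($m = -9 + 24474 = 24465$)
$M{\left(Q \right)} = \frac{1}{2 Q}$
$k{\left(x \right)} = \frac{1}{10} - \frac{\sqrt{4 + x}}{10}$ ($k{\left(x \right)} = \left(-1 + \sqrt{x + 4}\right) \frac{1}{2 \left(-5\right)} = \left(-1 + \sqrt{4 + x}\right) \frac{1}{2} \left(- \frac{1}{5}\right) = \left(-1 + \sqrt{4 + x}\right) \left(- \frac{1}{10}\right) = \frac{1}{10} - \frac{\sqrt{4 + x}}{10}$)
$\left(m + 34489\right) \left(k{\left(180 \right)} + 14629\right) = \left(24465 + 34489\right) \left(\left(\frac{1}{10} - \frac{\sqrt{4 + 180}}{10}\right) + 14629\right) = 58954 \left(\left(\frac{1}{10} - \frac{\sqrt{184}}{10}\right) + 14629\right) = 58954 \left(\left(\frac{1}{10} - \frac{2 \sqrt{46}}{10}\right) + 14629\right) = 58954 \left(\left(\frac{1}{10} - \frac{\sqrt{46}}{5}\right) + 14629\right) = 58954 \left(\frac{146291}{10} - \frac{\sqrt{46}}{5}\right) = \frac{4312219807}{5} - \frac{58954 \sqrt{46}}{5}$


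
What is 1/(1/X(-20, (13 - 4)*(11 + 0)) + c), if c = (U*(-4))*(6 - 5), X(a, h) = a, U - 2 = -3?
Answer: 20/79 ≈ 0.25316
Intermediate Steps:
U = -1 (U = 2 - 3 = -1)
c = 4 (c = (-1*(-4))*(6 - 5) = 4*1 = 4)
1/(1/X(-20, (13 - 4)*(11 + 0)) + c) = 1/(1/(-20) + 4) = 1/(-1/20 + 4) = 1/(79/20) = 20/79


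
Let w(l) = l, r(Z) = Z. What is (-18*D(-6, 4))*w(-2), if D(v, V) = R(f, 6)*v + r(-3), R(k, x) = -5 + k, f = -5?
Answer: 2052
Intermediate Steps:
D(v, V) = -3 - 10*v (D(v, V) = (-5 - 5)*v - 3 = -10*v - 3 = -3 - 10*v)
(-18*D(-6, 4))*w(-2) = -18*(-3 - 10*(-6))*(-2) = -18*(-3 + 60)*(-2) = -18*57*(-2) = -1026*(-2) = 2052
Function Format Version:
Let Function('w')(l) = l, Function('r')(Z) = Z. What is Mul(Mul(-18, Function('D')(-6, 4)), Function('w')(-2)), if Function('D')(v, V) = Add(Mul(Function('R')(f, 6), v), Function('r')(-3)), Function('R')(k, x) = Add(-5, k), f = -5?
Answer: 2052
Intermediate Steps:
Function('D')(v, V) = Add(-3, Mul(-10, v)) (Function('D')(v, V) = Add(Mul(Add(-5, -5), v), -3) = Add(Mul(-10, v), -3) = Add(-3, Mul(-10, v)))
Mul(Mul(-18, Function('D')(-6, 4)), Function('w')(-2)) = Mul(Mul(-18, Add(-3, Mul(-10, -6))), -2) = Mul(Mul(-18, Add(-3, 60)), -2) = Mul(Mul(-18, 57), -2) = Mul(-1026, -2) = 2052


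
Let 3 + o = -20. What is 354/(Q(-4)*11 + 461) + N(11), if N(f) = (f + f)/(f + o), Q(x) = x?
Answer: -821/834 ≈ -0.98441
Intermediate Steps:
o = -23 (o = -3 - 20 = -23)
N(f) = 2*f/(-23 + f) (N(f) = (f + f)/(f - 23) = (2*f)/(-23 + f) = 2*f/(-23 + f))
354/(Q(-4)*11 + 461) + N(11) = 354/(-4*11 + 461) + 2*11/(-23 + 11) = 354/(-44 + 461) + 2*11/(-12) = 354/417 + 2*11*(-1/12) = 354*(1/417) - 11/6 = 118/139 - 11/6 = -821/834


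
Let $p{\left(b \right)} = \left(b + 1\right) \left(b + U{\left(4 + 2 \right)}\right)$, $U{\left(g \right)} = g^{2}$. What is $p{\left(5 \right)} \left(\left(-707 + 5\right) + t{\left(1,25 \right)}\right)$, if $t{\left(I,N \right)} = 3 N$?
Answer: $-154242$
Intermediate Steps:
$p{\left(b \right)} = \left(1 + b\right) \left(36 + b\right)$ ($p{\left(b \right)} = \left(b + 1\right) \left(b + \left(4 + 2\right)^{2}\right) = \left(1 + b\right) \left(b + 6^{2}\right) = \left(1 + b\right) \left(b + 36\right) = \left(1 + b\right) \left(36 + b\right)$)
$p{\left(5 \right)} \left(\left(-707 + 5\right) + t{\left(1,25 \right)}\right) = \left(36 + 5^{2} + 37 \cdot 5\right) \left(\left(-707 + 5\right) + 3 \cdot 25\right) = \left(36 + 25 + 185\right) \left(-702 + 75\right) = 246 \left(-627\right) = -154242$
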